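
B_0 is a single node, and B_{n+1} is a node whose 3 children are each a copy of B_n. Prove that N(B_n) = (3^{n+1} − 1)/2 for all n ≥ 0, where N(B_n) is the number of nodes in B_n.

Base case: N(B_0) = 1, and (3^{0+1} − 1)/2 = 1.
Assume N(B_r) = (3^{r+1} − 1)/2.
Then N(B_{r+1}) = 1 + 3N(B_r) = 1 + 3·(3^{r+1} − 1)/2 = 1 + (3^{r+2} − 3)/2 = (2 + 3^{r+2} − 3)/2 = (3^{r+2} − 1)/2.
So the formula holds for r+1, and by induction N(B_n) = (3^{n+1} − 1)/2 for all n ≥ 0.

N(B_n) = (3^{n+1} − 1)/2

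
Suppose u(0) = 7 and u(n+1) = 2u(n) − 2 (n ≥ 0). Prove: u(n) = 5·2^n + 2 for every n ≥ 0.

Base case: u(0) = 7, and 5·2^0 + 2 = 5 + 2 = 7.
Assume u(j) = 5·2^j + 2 for some j ≥ 0.
Then u(j+1) = 2u(j) − 2 = 2·(5·2^j + 2) − 2 = 10·2^j + 4 − 2 = 5·2^{j+1} + 2.
This completes the inductive step, so u(n) = 5·2^n + 2 for all n ≥ 0.

u(n) = 5·2^n + 2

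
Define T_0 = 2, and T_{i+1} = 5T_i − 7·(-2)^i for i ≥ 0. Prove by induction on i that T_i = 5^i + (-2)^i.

Base case: T_0 = 2, and 5^0 + (-2)^0 = 1 + 1 = 2.
Assume T_r = 5^r + (-2)^r for some r ≥ 0.
Then T_{r+1} = 5T_r − 7·(-2)^r = 5·(5^r + (-2)^r) − 7·(-2)^r = 5^{r+1} + 5·(-2)^r − 7·(-2)^r = 5^{r+1} − 2·(-2)^r = 5^{r+1} + (-2)^{r+1}.
This completes the inductive step, so T_i = 5^i + (-2)^i for all i ≥ 0.

T_i = 5^i + (-2)^i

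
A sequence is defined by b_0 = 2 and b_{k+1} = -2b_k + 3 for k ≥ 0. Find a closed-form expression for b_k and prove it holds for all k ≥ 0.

Claim: b_k = (-2)^k + 1.

Base case: b_0 = 2, and (-2)^0 + 1 = 1 + 1 = 2.
Assume b_m = (-2)^m + 1 for some m ≥ 0.
Then b_{m+1} = -2b_m + 3 = -2·((-2)^m + 1) + 3 = -2·(-2)^m − 2 + 3 = (-2)^{m+1} + 1.
By induction, b_k = (-2)^k + 1 for all k ≥ 0.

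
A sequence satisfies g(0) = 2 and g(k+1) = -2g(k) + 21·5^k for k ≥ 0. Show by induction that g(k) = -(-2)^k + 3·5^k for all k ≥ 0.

Base case: g(0) = 2, and -(-2)^0 + 3·5^0 = -1 + 3 = 2.
Assume g(m) = -(-2)^m + 3·5^m for some m ≥ 0.
Then g(m+1) = -2g(m) + 21·5^m = -2·(-(-2)^m + 3·5^m) + 21·5^m = -(-2)^{m+1} − 6·5^m + 21·5^m = -(-2)^{m+1} + 15·5^m = -(-2)^{m+1} + 3·5^{m+1}.
By induction, g(k) = -(-2)^k + 3·5^k for all k ≥ 0.

g(k) = -(-2)^k + 3·5^k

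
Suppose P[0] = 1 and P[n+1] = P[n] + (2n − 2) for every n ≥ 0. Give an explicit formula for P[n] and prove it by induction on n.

Claim: P[n] = n^2 − 3n + 1.

Base case: P[0] = 1, and 0^2 − 3·0 + 1 = 1.
Assume P[r] = r^2 − 3r + 1.
Then P[r+1] = P[r] + (2r − 2) = (r^2 − 3r + 1) + (2r − 2) = r^2 − r − 1,
and (r+1)^2 − 3·(r+1) + 1 = r^2 − r − 1.
This completes the inductive step, so P[n] = n^2 − 3n + 1 for all n ≥ 0.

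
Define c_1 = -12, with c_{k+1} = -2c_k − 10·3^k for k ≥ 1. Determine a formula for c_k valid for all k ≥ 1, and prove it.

Claim: c_k = 3·(-2)^k − 2·3^k.

Base case: c_1 = -12, and 3·(-2)^1 − 2·3^1 = -6 − 6 = -12.
Assume c_j = 3·(-2)^j − 2·3^j for some j ≥ 1.
Then c_{j+1} = -2c_j − 10·3^j = -2·(3·(-2)^j − 2·3^j) − 10·3^j = 3·(-2)^{j+1} + 4·3^j − 10·3^j = 3·(-2)^{j+1} − 6·3^j = 3·(-2)^{j+1} − 2·3^{j+1}.
By induction, c_k = 3·(-2)^k − 2·3^k for all k ≥ 1.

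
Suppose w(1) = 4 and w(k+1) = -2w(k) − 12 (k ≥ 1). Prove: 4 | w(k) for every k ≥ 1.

Base case: w(1) = 4 = 4·1, so 4 | w(1).
Assume 4 | w(j), so w(j) = 4t for some integer t.
Then w(j+1) = -2w(j) − 12 = -2·(4t) − 12 = 4(-2t − 3), so 4 | w(j+1).
So the property holds for j+1, and by induction 4 | w(k) for all k ≥ 1.

4 | w(k)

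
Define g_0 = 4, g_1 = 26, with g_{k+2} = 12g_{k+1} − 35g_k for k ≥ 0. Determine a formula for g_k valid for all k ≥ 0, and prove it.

Claim: g_k = 3·7^k + 5^k.

Base cases: g_0 = 4 and 3·7^0 + 5^0 = 4; g_1 = 26 and 3·7^1 + 5^1 = 26.
Assume g_i = 3·7^i + 5^i for all 0 ≤ i ≤ j, where j ≥ 1.
Then g_{j+1} = 12g_j − 35g_{j−1} = 12·(3·7^j + 5^j) − 35·(3·7^{j−1} + 5^{j−1}) = 3·(12·7 − 35)7^{j−1} + (12·5 − 35)5^{j−1} = 147·7^{j−1} + 25·5^{j−1} = 3·7^{j+1} + 5^{j+1}.
Hence g_k = 3·7^k + 5^k for every k ≥ 0, by strong induction.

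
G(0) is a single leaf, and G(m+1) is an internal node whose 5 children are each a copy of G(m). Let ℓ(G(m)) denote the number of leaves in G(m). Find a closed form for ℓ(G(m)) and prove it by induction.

Claim: ℓ(G(m)) = 5^m.

Base case: ℓ(G(0)) = 1, and 5^0 = 1.
Assume ℓ(G(r)) = 5^r.
Then ℓ(G(r+1)) = 5·ℓ(G(r)) = 5·5^r = 5^{r+1}.
So the formula holds for r+1, and by induction ℓ(G(m)) = 5^m for all m ≥ 0.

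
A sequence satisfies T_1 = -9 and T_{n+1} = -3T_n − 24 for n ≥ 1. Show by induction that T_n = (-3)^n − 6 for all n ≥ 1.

Base case: T_1 = -9, and (-3)^1 − 6 = -3 − 6 = -9.
Assume T_j = (-3)^j − 6 for some j ≥ 1.
Then T_{j+1} = -3T_j − 24 = -3·((-3)^j − 6) − 24 = -3·(-3)^j + 18 − 24 = (-3)^{j+1} − 6.
This completes the inductive step, so T_n = (-3)^n − 6 for all n ≥ 1.

T_n = (-3)^n − 6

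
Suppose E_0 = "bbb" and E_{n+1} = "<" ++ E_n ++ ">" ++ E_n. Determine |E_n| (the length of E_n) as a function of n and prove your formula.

Claim: |E_n| = 5·2^n − 2.

Base case: |E_0| = 3, and 5·2^0 − 2 = 3.
Assume |E_m| = 5·2^m − 2.
Then |E_{m+1}| = 1 + |E_m| + 1 + |E_m| = 2|E_m| + 2 = 2(5·2^m − 2) + 2 = 5·2^{m+1} − 4 + 2 = 5·2^{m+1} − 2.
Hence |E_n| = 5·2^n − 2 for every n ≥ 0, by induction.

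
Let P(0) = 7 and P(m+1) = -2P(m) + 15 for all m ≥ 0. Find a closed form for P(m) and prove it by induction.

Claim: P(m) = 2·(-2)^m + 5.

Base case: P(0) = 7, and 2·(-2)^0 + 5 = 2 + 5 = 7.
Assume P(j) = 2·(-2)^j + 5 for some j ≥ 0.
Then P(j+1) = -2P(j) + 15 = -2·(2·(-2)^j + 5) + 15 = -4·(-2)^j − 10 + 15 = 2·(-2)^{j+1} + 5.
By induction, P(m) = 2·(-2)^m + 5 for all m ≥ 0.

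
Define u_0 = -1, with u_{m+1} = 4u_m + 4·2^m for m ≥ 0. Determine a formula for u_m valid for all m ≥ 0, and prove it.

Claim: u_m = 4^m − 2·2^m.

Base case: u_0 = -1, and 4^0 − 2·2^0 = 1 − 2 = -1.
Assume u_k = 4^k − 2·2^k for some k ≥ 0.
Then u_{k+1} = 4u_k + 4·2^k = 4·(4^k − 2·2^k) + 4·2^k = 4^{k+1} − 8·2^k + 4·2^k = 4^{k+1} − 4·2^k = 4^{k+1} − 2·2^{k+1}.
This completes the inductive step, so u_m = 4^m − 2·2^m for all m ≥ 0.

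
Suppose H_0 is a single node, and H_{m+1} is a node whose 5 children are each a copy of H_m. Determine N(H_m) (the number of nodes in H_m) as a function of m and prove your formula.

Claim: N(H_m) = (5^{m+1} − 1)/4.

Base case: N(H_0) = 1, and (5^{0+1} − 1)/4 = 1.
Assume N(H_k) = (5^{k+1} − 1)/4.
Then N(H_{k+1}) = 1 + 5N(H_k) = 1 + 5·(5^{k+1} − 1)/4 = 1 + (5^{k+2} − 5)/4 = (4 + 5^{k+2} − 5)/4 = (5^{k+2} − 1)/4.
By induction, N(H_m) = (5^{m+1} − 1)/4 for all m ≥ 0.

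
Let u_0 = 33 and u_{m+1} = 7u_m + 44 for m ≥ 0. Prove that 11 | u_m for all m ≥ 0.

Base case: u_0 = 33 = 11·3, so 11 | u_0.
Assume 11 | u_j, so u_j = 11t for some integer t.
Then u_{j+1} = 7u_j + 44 = 7·(11t) + 44 = 11(7t + 4), so 11 | u_{j+1}.
This completes the inductive step, so 11 | u_m for all m ≥ 0.

11 | u_m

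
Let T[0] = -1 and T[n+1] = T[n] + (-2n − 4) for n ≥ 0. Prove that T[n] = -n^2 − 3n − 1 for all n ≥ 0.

Base case: T[0] = -1, and -0^2 − 3·0 − 1 = -1.
Assume T[j] = -j^2 − 3j − 1.
Then T[j+1] = T[j] + (-2j − 4) = (-j^2 − 3j − 1) + (-2j − 4) = -j^2 − 5j − 5,
and -(j+1)^2 − 3·(j+1) − 1 = -j^2 − 5j − 5.
This completes the inductive step, so T[n] = -n^2 − 3n − 1 for all n ≥ 0.

T[n] = -n^2 − 3n − 1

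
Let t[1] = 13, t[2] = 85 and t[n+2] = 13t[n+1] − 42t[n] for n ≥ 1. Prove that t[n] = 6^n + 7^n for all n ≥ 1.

Base cases: t[1] = 13 and 6^1 + 7^1 = 13; t[2] = 85 and 6^2 + 7^2 = 85.
Assume t[j] = 6^j + 7^j for all 1 ≤ j ≤ m, where m ≥ 2.
Then t[m+1] = 13t[m] − 42t[m−1] = 13·(6^m + 7^m) − 42·(6^{m−1} + 7^{m−1}) = (13·6 − 42)6^{m−1} + (13·7 − 42)7^{m−1} = 36·6^{m−1} + 49·7^{m−1} = 6^{m+1} + 7^{m+1}.
This completes the inductive step, so t[n] = 6^n + 7^n for all n ≥ 1.

t[n] = 6^n + 7^n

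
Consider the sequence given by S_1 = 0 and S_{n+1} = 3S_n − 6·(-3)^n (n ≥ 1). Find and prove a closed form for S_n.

Claim: S_n = 3^n + (-3)^n.

Base case: S_1 = 0, and 3^1 + (-3)^1 = 3 − 3 = 0.
Assume S_m = 3^m + (-3)^m for some m ≥ 1.
Then S_{m+1} = 3S_m − 6·(-3)^m = 3·(3^m + (-3)^m) − 6·(-3)^m = 3^{m+1} + 3·(-3)^m − 6·(-3)^m = 3^{m+1} − 3·(-3)^m = 3^{m+1} + (-3)^{m+1}.
So the formula holds for m+1, and by induction S_n = 3^n + (-3)^n for all n ≥ 1.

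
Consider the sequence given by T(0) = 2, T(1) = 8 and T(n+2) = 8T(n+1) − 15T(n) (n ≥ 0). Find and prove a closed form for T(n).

Claim: T(n) = 5^n + 3^n.

Base cases: T(0) = 2 and 5^0 + 3^0 = 2; T(1) = 8 and 5^1 + 3^1 = 8.
Assume T(j) = 5^j + 3^j for all 0 ≤ j ≤ m, where m ≥ 1.
Then T(m+1) = 8T(m) − 15T(m−1) = 8·(5^m + 3^m) − 15·(5^{m−1} + 3^{m−1}) = (8·5 − 15)5^{m−1} + (8·3 − 15)3^{m−1} = 25·5^{m−1} + 9·3^{m−1} = 5^{m+1} + 3^{m+1}.
Hence T(n) = 5^n + 3^n for every n ≥ 0, by strong induction.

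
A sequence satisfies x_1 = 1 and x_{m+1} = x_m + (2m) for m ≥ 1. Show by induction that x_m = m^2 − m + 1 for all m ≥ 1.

Base case: x_1 = 1, and 1^2 − 1 + 1 = 1.
Assume x_r = r^2 − r + 1.
Then x_{r+1} = x_r + (2r) = (r^2 − r + 1) + (2r) = r^2 + r + 1,
and (r+1)^2 − (r+1) + 1 = r^2 + r + 1.
Hence x_m = m^2 − m + 1 for every m ≥ 1, by induction.

x_m = m^2 − m + 1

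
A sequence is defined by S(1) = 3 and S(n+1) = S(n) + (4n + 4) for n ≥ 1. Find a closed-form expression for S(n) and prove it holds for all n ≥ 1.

Claim: S(n) = 2n^2 + 2n − 1.

Base case: S(1) = 3, and 2·1^2 + 2·1 − 1 = 3.
Assume S(j) = 2j^2 + 2j − 1.
Then S(j+1) = S(j) + (4j + 4) = (2j^2 + 2j − 1) + (4j + 4) = 2j^2 + 6j + 3,
and 2·(j+1)^2 + 2·(j+1) − 1 = 2j^2 + 6j + 3.
This completes the inductive step, so S(n) = 2n^2 + 2n − 1 for all n ≥ 1.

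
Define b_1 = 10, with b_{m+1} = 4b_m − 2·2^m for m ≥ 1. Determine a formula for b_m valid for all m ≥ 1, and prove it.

Claim: b_m = 2·4^m + 2^m.

Base case: b_1 = 10, and 2·4^1 + 2^1 = 8 + 2 = 10.
Assume b_k = 2·4^k + 2^k for some k ≥ 1.
Then b_{k+1} = 4b_k − 2·2^k = 4·(2·4^k + 2^k) − 2·2^k = 2·4^{k+1} + 4·2^k − 2·2^k = 2·4^{k+1} + 2·2^k = 2·4^{k+1} + 2^{k+1}.
So the formula holds for k+1, and by induction b_m = 2·4^m + 2^m for all m ≥ 1.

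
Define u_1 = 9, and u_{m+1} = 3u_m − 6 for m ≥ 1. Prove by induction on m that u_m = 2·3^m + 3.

Base case: u_1 = 9, and 2·3^1 + 3 = 6 + 3 = 9.
Assume u_k = 2·3^k + 3 for some k ≥ 1.
Then u_{k+1} = 3u_k − 6 = 3·(2·3^k + 3) − 6 = 6·3^k + 9 − 6 = 2·3^{k+1} + 3.
This completes the inductive step, so u_m = 2·3^m + 3 for all m ≥ 1.

u_m = 2·3^m + 3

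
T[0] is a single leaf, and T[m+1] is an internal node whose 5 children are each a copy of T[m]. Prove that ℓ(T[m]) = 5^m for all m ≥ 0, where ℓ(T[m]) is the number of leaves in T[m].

Base case: ℓ(T[0]) = 1, and 5^0 = 1.
Assume ℓ(T[j]) = 5^j.
Then ℓ(T[j+1]) = 5·ℓ(T[j]) = 5·5^j = 5^{j+1}.
By induction, ℓ(T[m]) = 5^m for all m ≥ 0.

ℓ(T[m]) = 5^m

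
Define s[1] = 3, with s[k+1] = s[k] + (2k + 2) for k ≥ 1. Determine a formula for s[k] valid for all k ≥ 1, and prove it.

Claim: s[k] = k^2 + k + 1.

Base case: s[1] = 3, and 1^2 + 1 + 1 = 3.
Assume s[m] = m^2 + m + 1.
Then s[m+1] = s[m] + (2m + 2) = (m^2 + m + 1) + (2m + 2) = m^2 + 3m + 3,
and (m+1)^2 + (m+1) + 1 = m^2 + 3m + 3.
By induction, s[k] = k^2 + k + 1 for all k ≥ 1.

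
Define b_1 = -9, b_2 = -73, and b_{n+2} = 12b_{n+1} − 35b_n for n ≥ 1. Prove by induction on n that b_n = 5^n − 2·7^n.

Base cases: b_1 = -9 and 5^1 − 2·7^1 = -9; b_2 = -73 and 5^2 − 2·7^2 = -73.
Assume b_j = 5^j − 2·7^j for all 1 ≤ j ≤ k, where k ≥ 2.
Then b_{k+1} = 12b_k − 35b_{k−1} = 12·(5^k − 2·7^k) − 35·(5^{k−1} − 2·7^{k−1}) = (12·5 − 35)5^{k−1} − 2·(12·7 − 35)7^{k−1} = 25·5^{k−1} − 98·7^{k−1} = 5^{k+1} − 2·7^{k+1}.
This completes the inductive step, so b_n = 5^n − 2·7^n for all n ≥ 1.

b_n = 5^n − 2·7^n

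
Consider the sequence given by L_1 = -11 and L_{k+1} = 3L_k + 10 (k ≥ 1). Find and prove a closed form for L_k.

Claim: L_k = -2·3^k − 5.

Base case: L_1 = -11, and -2·3^1 − 5 = -6 − 5 = -11.
Assume L_r = -2·3^r − 5 for some r ≥ 1.
Then L_{r+1} = 3L_r + 10 = 3·(-2·3^r − 5) + 10 = -6·3^r − 15 + 10 = -2·3^{r+1} − 5.
By induction, L_k = -2·3^k − 5 for all k ≥ 1.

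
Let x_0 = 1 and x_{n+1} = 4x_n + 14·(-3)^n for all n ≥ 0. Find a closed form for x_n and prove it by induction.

Claim: x_n = 3·4^n − 2·(-3)^n.

Base case: x_0 = 1, and 3·4^0 − 2·(-3)^0 = 3 − 2 = 1.
Assume x_j = 3·4^j − 2·(-3)^j for some j ≥ 0.
Then x_{j+1} = 4x_j + 14·(-3)^j = 4·(3·4^j − 2·(-3)^j) + 14·(-3)^j = 3·4^{j+1} − 8·(-3)^j + 14·(-3)^j = 3·4^{j+1} + 6·(-3)^j = 3·4^{j+1} − 2·(-3)^{j+1}.
Hence x_n = 3·4^n − 2·(-3)^n for every n ≥ 0, by induction.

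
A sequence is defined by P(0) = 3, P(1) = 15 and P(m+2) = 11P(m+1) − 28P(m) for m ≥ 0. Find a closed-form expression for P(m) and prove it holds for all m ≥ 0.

Claim: P(m) = 2·4^m + 7^m.

Base cases: P(0) = 3 and 2·4^0 + 7^0 = 3; P(1) = 15 and 2·4^1 + 7^1 = 15.
Assume P(j) = 2·4^j + 7^j for all 0 ≤ j ≤ k, where k ≥ 1.
Then P(k+1) = 11P(k) − 28P(k−1) = 11·(2·4^k + 7^k) − 28·(2·4^{k−1} + 7^{k−1}) = 2·(11·4 − 28)4^{k−1} + (11·7 − 28)7^{k−1} = 32·4^{k−1} + 49·7^{k−1} = 2·4^{k+1} + 7^{k+1}.
So the formula holds for k+1, and by strong induction P(m) = 2·4^m + 7^m for all m ≥ 0.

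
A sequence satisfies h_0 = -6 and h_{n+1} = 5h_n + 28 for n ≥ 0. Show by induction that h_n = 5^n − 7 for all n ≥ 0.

Base case: h_0 = -6, and 5^0 − 7 = 1 − 7 = -6.
Assume h_j = 5^j − 7 for some j ≥ 0.
Then h_{j+1} = 5h_j + 28 = 5·(5^j − 7) + 28 = 5^{j+1} − 35 + 28 = 5^{j+1} − 7.
Hence h_n = 5^n − 7 for every n ≥ 0, by induction.

h_n = 5^n − 7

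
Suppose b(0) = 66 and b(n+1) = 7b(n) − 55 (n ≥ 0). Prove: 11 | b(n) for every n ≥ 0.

Base case: b(0) = 66 = 11·6, so 11 | b(0).
Assume 11 | b(m), so b(m) = 11t for some integer t.
Then b(m+1) = 7b(m) − 55 = 7·(11t) − 55 = 11(7t − 5), so 11 | b(m+1).
Hence 11 | b(n) for every n ≥ 0, by induction.

11 | b(n)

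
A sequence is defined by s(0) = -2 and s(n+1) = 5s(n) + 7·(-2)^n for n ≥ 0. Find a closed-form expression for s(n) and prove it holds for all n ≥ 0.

Claim: s(n) = -5^n − (-2)^n.

Base case: s(0) = -2, and -5^0 − (-2)^0 = -1 − 1 = -2.
Assume s(j) = -5^j − (-2)^j for some j ≥ 0.
Then s(j+1) = 5s(j) + 7·(-2)^j = 5·(-5^j − (-2)^j) + 7·(-2)^j = -5^{j+1} − 5·(-2)^j + 7·(-2)^j = -5^{j+1} + 2·(-2)^j = -5^{j+1} − (-2)^{j+1}.
This completes the inductive step, so s(n) = -5^n − (-2)^n for all n ≥ 0.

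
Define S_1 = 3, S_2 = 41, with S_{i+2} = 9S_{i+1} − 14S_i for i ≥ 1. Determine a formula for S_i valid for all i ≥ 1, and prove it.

Claim: S_i = 7^i − 2·2^i.

Base cases: S_1 = 3 and 7^1 − 2·2^1 = 3; S_2 = 41 and 7^2 − 2·2^2 = 41.
Assume S_j = 7^j − 2·2^j for all 1 ≤ j ≤ r, where r ≥ 2.
Then S_{r+1} = 9S_r − 14S_{r−1} = 9·(7^r − 2·2^r) − 14·(7^{r−1} − 2·2^{r−1}) = (9·7 − 14)7^{r−1} − 2·(9·2 − 14)2^{r−1} = 49·7^{r−1} − 8·2^{r−1} = 7^{r+1} − 2·2^{r+1}.
This completes the inductive step, so S_i = 7^i − 2·2^i for all i ≥ 1.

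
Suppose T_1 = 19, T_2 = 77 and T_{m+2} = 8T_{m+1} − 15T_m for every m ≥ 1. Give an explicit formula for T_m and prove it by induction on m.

Claim: T_m = 3·3^m + 2·5^m.

Base cases: T_1 = 19 and 3·3^1 + 2·5^1 = 19; T_2 = 77 and 3·3^2 + 2·5^2 = 77.
Assume T_j = 3·3^j + 2·5^j for all 1 ≤ j ≤ r, where r ≥ 2.
Then T_{r+1} = 8T_r − 15T_{r−1} = 8·(3·3^r + 2·5^r) − 15·(3·3^{r−1} + 2·5^{r−1}) = 3·(8·3 − 15)3^{r−1} + 2·(8·5 − 15)5^{r−1} = 27·3^{r−1} + 50·5^{r−1} = 3·3^{r+1} + 2·5^{r+1}.
This completes the inductive step, so T_m = 3·3^m + 2·5^m for all m ≥ 1.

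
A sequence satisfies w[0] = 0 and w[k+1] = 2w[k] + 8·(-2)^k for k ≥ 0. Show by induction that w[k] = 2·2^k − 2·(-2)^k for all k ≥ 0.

Base case: w[0] = 0, and 2·2^0 − 2·(-2)^0 = 2 − 2 = 0.
Assume w[m] = 2·2^m − 2·(-2)^m for some m ≥ 0.
Then w[m+1] = 2w[m] + 8·(-2)^m = 2·(2·2^m − 2·(-2)^m) + 8·(-2)^m = 2·2^{m+1} − 4·(-2)^m + 8·(-2)^m = 2·2^{m+1} + 4·(-2)^m = 2·2^{m+1} − 2·(-2)^{m+1}.
Hence w[k] = 2·2^k − 2·(-2)^k for every k ≥ 0, by induction.

w[k] = 2·2^k − 2·(-2)^k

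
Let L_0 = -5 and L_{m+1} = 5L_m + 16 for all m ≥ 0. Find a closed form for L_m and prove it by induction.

Claim: L_m = -5^m − 4.

Base case: L_0 = -5, and -5^0 − 4 = -1 − 4 = -5.
Assume L_r = -5^r − 4 for some r ≥ 0.
Then L_{r+1} = 5L_r + 16 = 5·(-5^r − 4) + 16 = -5^{r+1} − 20 + 16 = -5^{r+1} − 4.
This completes the inductive step, so L_m = -5^m − 4 for all m ≥ 0.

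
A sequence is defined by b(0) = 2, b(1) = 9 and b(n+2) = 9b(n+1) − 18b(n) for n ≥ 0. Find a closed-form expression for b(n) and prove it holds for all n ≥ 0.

Claim: b(n) = 3^n + 6^n.

Base cases: b(0) = 2 and 3^0 + 6^0 = 2; b(1) = 9 and 3^1 + 6^1 = 9.
Assume b(j) = 3^j + 6^j for all 0 ≤ j ≤ k, where k ≥ 1.
Then b(k+1) = 9b(k) − 18b(k−1) = 9·(3^k + 6^k) − 18·(3^{k−1} + 6^{k−1}) = (9·3 − 18)3^{k−1} + (9·6 − 18)6^{k−1} = 9·3^{k−1} + 36·6^{k−1} = 3^{k+1} + 6^{k+1}.
This completes the inductive step, so b(n) = 3^n + 6^n for all n ≥ 0.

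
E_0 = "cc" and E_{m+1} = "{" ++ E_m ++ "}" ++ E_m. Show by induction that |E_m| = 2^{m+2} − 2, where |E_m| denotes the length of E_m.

Base case: |E_0| = 2, and 2^{0+2} − 2 = 2.
Assume |E_r| = 2^{r+2} − 2.
Then |E_{r+1}| = 1 + |E_r| + 1 + |E_r| = 2|E_r| + 2 = 2(2^{r+2} − 2) + 2 = 2^{r+3} − 4 + 2 = 2^{r+3} − 2.
By induction, |E_m| = 2^{m+2} − 2 for all m ≥ 0.

|E_m| = 2^{m+2} − 2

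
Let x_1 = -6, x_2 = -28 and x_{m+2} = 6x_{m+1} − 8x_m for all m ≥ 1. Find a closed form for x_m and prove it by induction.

Claim: x_m = 2^m − 2·4^m.

Base cases: x_1 = -6 and 2^1 − 2·4^1 = -6; x_2 = -28 and 2^2 − 2·4^2 = -28.
Assume x_j = 2^j − 2·4^j for all 1 ≤ j ≤ r, where r ≥ 2.
Then x_{r+1} = 6x_r − 8x_{r−1} = 6·(2^r − 2·4^r) − 8·(2^{r−1} − 2·4^{r−1}) = (6·2 − 8)2^{r−1} − 2·(6·4 − 8)4^{r−1} = 4·2^{r−1} − 32·4^{r−1} = 2^{r+1} − 2·4^{r+1}.
This completes the inductive step, so x_m = 2^m − 2·4^m for all m ≥ 1.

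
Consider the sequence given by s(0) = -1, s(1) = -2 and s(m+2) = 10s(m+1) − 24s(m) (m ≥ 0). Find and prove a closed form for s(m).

Claim: s(m) = 6^m − 2·4^m.

Base cases: s(0) = -1 and 6^0 − 2·4^0 = -1; s(1) = -2 and 6^1 − 2·4^1 = -2.
Assume s(j) = 6^j − 2·4^j for all 0 ≤ j ≤ r, where r ≥ 1.
Then s(r+1) = 10s(r) − 24s(r−1) = 10·(6^r − 2·4^r) − 24·(6^{r−1} − 2·4^{r−1}) = (10·6 − 24)6^{r−1} − 2·(10·4 − 24)4^{r−1} = 36·6^{r−1} − 32·4^{r−1} = 6^{r+1} − 2·4^{r+1}.
So the formula holds for r+1, and by strong induction s(m) = 6^m − 2·4^m for all m ≥ 0.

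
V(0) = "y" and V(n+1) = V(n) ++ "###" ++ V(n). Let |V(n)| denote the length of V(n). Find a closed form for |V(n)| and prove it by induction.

Claim: |V(n)| = 2^{n+2} − 3.

Base case: |V(0)| = 1, and 2^{0+2} − 3 = 1.
Assume |V(j)| = 2^{j+2} − 3.
Then |V(j+1)| = |V(j)| + 3 + |V(j)| = 2|V(j)| + 3 = 2(2^{j+2} − 3) + 3 = 2^{j+3} − 6 + 3 = 2^{j+3} − 3.
This completes the inductive step, so |V(n)| = 2^{n+2} − 3 for all n ≥ 0.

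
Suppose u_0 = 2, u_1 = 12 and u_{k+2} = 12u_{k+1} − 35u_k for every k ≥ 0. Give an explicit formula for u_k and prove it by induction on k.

Claim: u_k = 5^k + 7^k.

Base cases: u_0 = 2 and 5^0 + 7^0 = 2; u_1 = 12 and 5^1 + 7^1 = 12.
Assume u_j = 5^j + 7^j for all 0 ≤ j ≤ r, where r ≥ 1.
Then u_{r+1} = 12u_r − 35u_{r−1} = 12·(5^r + 7^r) − 35·(5^{r−1} + 7^{r−1}) = (12·5 − 35)5^{r−1} + (12·7 − 35)7^{r−1} = 25·5^{r−1} + 49·7^{r−1} = 5^{r+1} + 7^{r+1}.
Hence u_k = 5^k + 7^k for every k ≥ 0, by strong induction.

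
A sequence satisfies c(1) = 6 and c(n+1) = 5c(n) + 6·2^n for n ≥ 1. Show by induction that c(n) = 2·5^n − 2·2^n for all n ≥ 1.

Base case: c(1) = 6, and 2·5^1 − 2·2^1 = 10 − 4 = 6.
Assume c(m) = 2·5^m − 2·2^m for some m ≥ 1.
Then c(m+1) = 5c(m) + 6·2^m = 5·(2·5^m − 2·2^m) + 6·2^m = 2·5^{m+1} − 10·2^m + 6·2^m = 2·5^{m+1} − 4·2^m = 2·5^{m+1} − 2·2^{m+1}.
By induction, c(n) = 2·5^n − 2·2^n for all n ≥ 1.

c(n) = 2·5^n − 2·2^n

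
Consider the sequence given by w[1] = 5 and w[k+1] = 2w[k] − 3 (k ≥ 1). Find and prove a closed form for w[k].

Claim: w[k] = 2^k + 3.

Base case: w[1] = 5, and 2^1 + 3 = 2 + 3 = 5.
Assume w[r] = 2^r + 3 for some r ≥ 1.
Then w[r+1] = 2w[r] − 3 = 2·(2^r + 3) − 3 = 2^{r+1} + 6 − 3 = 2^{r+1} + 3.
Hence w[k] = 2^k + 3 for every k ≥ 1, by induction.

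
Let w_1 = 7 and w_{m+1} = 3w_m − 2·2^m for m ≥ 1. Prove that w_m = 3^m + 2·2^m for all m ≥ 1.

Base case: w_1 = 7, and 3^1 + 2·2^1 = 3 + 4 = 7.
Assume w_j = 3^j + 2·2^j for some j ≥ 1.
Then w_{j+1} = 3w_j − 2·2^j = 3·(3^j + 2·2^j) − 2·2^j = 3^{j+1} + 6·2^j − 2·2^j = 3^{j+1} + 4·2^j = 3^{j+1} + 2·2^{j+1}.
Hence w_m = 3^m + 2·2^m for every m ≥ 1, by induction.

w_m = 3^m + 2·2^m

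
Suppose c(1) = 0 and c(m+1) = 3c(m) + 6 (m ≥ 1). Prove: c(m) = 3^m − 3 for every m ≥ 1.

Base case: c(1) = 0, and 3^1 − 3 = 3 − 3 = 0.
Assume c(k) = 3^k − 3 for some k ≥ 1.
Then c(k+1) = 3c(k) + 6 = 3·(3^k − 3) + 6 = 3^{k+1} − 9 + 6 = 3^{k+1} − 3.
So the formula holds for k+1, and by induction c(m) = 3^m − 3 for all m ≥ 1.

c(m) = 3^m − 3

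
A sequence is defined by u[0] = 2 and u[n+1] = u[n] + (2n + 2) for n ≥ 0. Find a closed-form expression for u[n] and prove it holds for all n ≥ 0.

Claim: u[n] = n^2 + n + 2.

Base case: u[0] = 2, and 0^2 + 0 + 2 = 2.
Assume u[k] = k^2 + k + 2.
Then u[k+1] = u[k] + (2k + 2) = (k^2 + k + 2) + (2k + 2) = k^2 + 3k + 4,
and (k+1)^2 + (k+1) + 2 = k^2 + 3k + 4.
By induction, u[n] = n^2 + n + 2 for all n ≥ 0.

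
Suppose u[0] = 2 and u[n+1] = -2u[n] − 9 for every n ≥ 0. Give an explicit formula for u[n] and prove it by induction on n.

Claim: u[n] = 5·(-2)^n − 3.

Base case: u[0] = 2, and 5·(-2)^0 − 3 = 5 − 3 = 2.
Assume u[j] = 5·(-2)^j − 3 for some j ≥ 0.
Then u[j+1] = -2u[j] − 9 = -2·(5·(-2)^j − 3) − 9 = -10·(-2)^j + 6 − 9 = 5·(-2)^{j+1} − 3.
By induction, u[n] = 5·(-2)^n − 3 for all n ≥ 0.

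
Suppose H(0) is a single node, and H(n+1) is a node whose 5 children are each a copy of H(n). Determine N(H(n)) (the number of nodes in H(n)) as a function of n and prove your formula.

Claim: N(H(n)) = (5^{n+1} − 1)/4.

Base case: N(H(0)) = 1, and (5^{0+1} − 1)/4 = 1.
Assume N(H(r)) = (5^{r+1} − 1)/4.
Then N(H(r+1)) = 1 + 5N(H(r)) = 1 + 5·(5^{r+1} − 1)/4 = 1 + (5^{r+2} − 5)/4 = (4 + 5^{r+2} − 5)/4 = (5^{r+2} − 1)/4.
By induction, N(H(n)) = (5^{n+1} − 1)/4 for all n ≥ 0.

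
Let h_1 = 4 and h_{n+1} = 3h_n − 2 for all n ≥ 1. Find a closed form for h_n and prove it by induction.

Claim: h_n = 3^n + 1.

Base case: h_1 = 4, and 3^1 + 1 = 3 + 1 = 4.
Assume h_r = 3^r + 1 for some r ≥ 1.
Then h_{r+1} = 3h_r − 2 = 3·(3^r + 1) − 2 = 3^{r+1} + 3 − 2 = 3^{r+1} + 1.
By induction, h_n = 3^n + 1 for all n ≥ 1.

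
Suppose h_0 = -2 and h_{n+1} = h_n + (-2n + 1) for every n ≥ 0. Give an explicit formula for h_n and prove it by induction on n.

Claim: h_n = -n^2 + 2n − 2.

Base case: h_0 = -2, and -0^2 + 2·0 − 2 = -2.
Assume h_r = -r^2 + 2r − 2.
Then h_{r+1} = h_r + (-2r + 1) = (-r^2 + 2r − 2) + (-2r + 1) = -r^2 − 1,
and -(r+1)^2 + 2·(r+1) − 2 = -r^2 − 1.
By induction, h_n = -n^2 + 2n − 2 for all n ≥ 0.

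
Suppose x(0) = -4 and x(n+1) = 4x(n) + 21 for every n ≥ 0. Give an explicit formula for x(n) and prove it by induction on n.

Claim: x(n) = 3·4^n − 7.

Base case: x(0) = -4, and 3·4^0 − 7 = 3 − 7 = -4.
Assume x(k) = 3·4^k − 7 for some k ≥ 0.
Then x(k+1) = 4x(k) + 21 = 4·(3·4^k − 7) + 21 = 12·4^k − 28 + 21 = 3·4^{k+1} − 7.
By induction, x(n) = 3·4^n − 7 for all n ≥ 0.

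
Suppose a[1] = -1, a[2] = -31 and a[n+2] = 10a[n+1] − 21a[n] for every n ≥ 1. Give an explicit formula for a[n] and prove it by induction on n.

Claim: a[n] = 2·3^n − 7^n.

Base cases: a[1] = -1 and 2·3^1 − 7^1 = -1; a[2] = -31 and 2·3^2 − 7^2 = -31.
Assume a[j] = 2·3^j − 7^j for all 1 ≤ j ≤ k, where k ≥ 2.
Then a[k+1] = 10a[k] − 21a[k−1] = 10·(2·3^k − 7^k) − 21·(2·3^{k−1} − 7^{k−1}) = 2·(10·3 − 21)3^{k−1} − (10·7 − 21)7^{k−1} = 18·3^{k−1} − 49·7^{k−1} = 2·3^{k+1} − 7^{k+1}.
So the formula holds for k+1, and by strong induction a[n] = 2·3^n − 7^n for all n ≥ 1.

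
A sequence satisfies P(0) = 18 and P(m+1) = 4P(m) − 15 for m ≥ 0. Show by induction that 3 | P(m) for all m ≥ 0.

Base case: P(0) = 18 = 3·6, so 3 | P(0).
Assume 3 | P(j), so P(j) = 3t for some integer t.
Then P(j+1) = 4P(j) − 15 = 4·(3t) − 15 = 3(4t − 5), so 3 | P(j+1).
So the property holds for j+1, and by induction 3 | P(m) for all m ≥ 0.

3 | P(m)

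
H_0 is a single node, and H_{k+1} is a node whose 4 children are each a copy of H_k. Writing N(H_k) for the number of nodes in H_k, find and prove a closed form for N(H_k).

Claim: N(H_k) = (4^{k+1} − 1)/3.

Base case: N(H_0) = 1, and (4^{0+1} − 1)/3 = 1.
Assume N(H_r) = (4^{r+1} − 1)/3.
Then N(H_{r+1}) = 1 + 4N(H_r) = 1 + 4·(4^{r+1} − 1)/3 = 1 + (4^{r+2} − 4)/3 = (3 + 4^{r+2} − 4)/3 = (4^{r+2} − 1)/3.
Hence N(H_k) = (4^{k+1} − 1)/3 for every k ≥ 0, by induction.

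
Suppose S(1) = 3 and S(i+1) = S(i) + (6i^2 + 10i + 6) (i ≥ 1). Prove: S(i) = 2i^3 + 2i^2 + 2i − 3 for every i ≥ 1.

Base case: S(1) = 3, and 2·1^3 + 2·1^2 + 2·1 − 3 = 3.
Assume S(r) = 2r^3 + 2r^2 + 2r − 3.
Then S(r+1) = S(r) + (6r^2 + 10r + 6) = (2r^3 + 2r^2 + 2r − 3) + (6r^2 + 10r + 6) = 2r^3 + 8r^2 + 12r + 3,
and 2·(r+1)^3 + 2·(r+1)^2 + 2·(r+1) − 3 = 2r^3 + 8r^2 + 12r + 3.
By induction, S(i) = 2i^3 + 2i^2 + 2i − 3 for all i ≥ 1.

S(i) = 2i^3 + 2i^2 + 2i − 3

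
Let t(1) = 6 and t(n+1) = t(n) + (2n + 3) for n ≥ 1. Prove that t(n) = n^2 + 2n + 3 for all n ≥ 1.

Base case: t(1) = 6, and 1^2 + 2·1 + 3 = 6.
Assume t(m) = m^2 + 2m + 3.
Then t(m+1) = t(m) + (2m + 3) = (m^2 + 2m + 3) + (2m + 3) = m^2 + 4m + 6,
and (m+1)^2 + 2·(m+1) + 3 = m^2 + 4m + 6.
This completes the inductive step, so t(n) = n^2 + 2n + 3 for all n ≥ 1.

t(n) = n^2 + 2n + 3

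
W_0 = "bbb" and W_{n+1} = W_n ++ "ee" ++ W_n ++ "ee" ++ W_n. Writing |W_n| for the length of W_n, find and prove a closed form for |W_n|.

Claim: |W_n| = 5·3^n − 2.

Base case: |W_0| = 3, and 5·3^0 − 2 = 3.
Assume |W_j| = 5·3^j − 2.
Then |W_{j+1}| = 3|W_j| + 4 = 3(5·3^j − 2) + 4 = 5·3^{j+1} − 6 + 4 = 5·3^{j+1} − 2.
Hence |W_n| = 5·3^n − 2 for every n ≥ 0, by induction.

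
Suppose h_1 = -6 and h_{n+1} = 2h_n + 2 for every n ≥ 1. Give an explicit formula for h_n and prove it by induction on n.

Claim: h_n = -2^{n+1} − 2.

Base case: h_1 = -6, and -2^{1+1} − 2 = -4 − 2 = -6.
Assume h_r = -2^{r+1} − 2 for some r ≥ 1.
Then h_{r+1} = 2h_r + 2 = 2·(-2^{r+1} − 2) + 2 = -2^{r+2} − 4 + 2 = -2^{r+2} − 2.
Hence h_n = -2^{n+1} − 2 for every n ≥ 1, by induction.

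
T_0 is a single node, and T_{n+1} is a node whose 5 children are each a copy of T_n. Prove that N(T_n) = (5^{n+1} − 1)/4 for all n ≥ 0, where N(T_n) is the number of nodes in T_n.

Base case: N(T_0) = 1, and (5^{0+1} − 1)/4 = 1.
Assume N(T_r) = (5^{r+1} − 1)/4.
Then N(T_{r+1}) = 1 + 5N(T_r) = 1 + 5·(5^{r+1} − 1)/4 = 1 + (5^{r+2} − 5)/4 = (4 + 5^{r+2} − 5)/4 = (5^{r+2} − 1)/4.
Hence N(T_n) = (5^{n+1} − 1)/4 for every n ≥ 0, by induction.

N(T_n) = (5^{n+1} − 1)/4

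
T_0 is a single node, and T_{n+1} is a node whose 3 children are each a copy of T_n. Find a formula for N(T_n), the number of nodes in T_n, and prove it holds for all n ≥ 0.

Claim: N(T_n) = (3^{n+1} − 1)/2.

Base case: N(T_0) = 1, and (3^{0+1} − 1)/2 = 1.
Assume N(T_r) = (3^{r+1} − 1)/2.
Then N(T_{r+1}) = 1 + 3N(T_r) = 1 + 3·(3^{r+1} − 1)/2 = 1 + (3^{r+2} − 3)/2 = (2 + 3^{r+2} − 3)/2 = (3^{r+2} − 1)/2.
By induction, N(T_n) = (3^{n+1} − 1)/2 for all n ≥ 0.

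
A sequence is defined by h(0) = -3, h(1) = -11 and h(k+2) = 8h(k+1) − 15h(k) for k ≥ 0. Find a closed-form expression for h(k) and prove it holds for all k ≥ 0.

Claim: h(k) = -5^k − 2·3^k.

Base cases: h(0) = -3 and -5^0 − 2·3^0 = -3; h(1) = -11 and -5^1 − 2·3^1 = -11.
Assume h(j) = -5^j − 2·3^j for all 0 ≤ j ≤ m, where m ≥ 1.
Then h(m+1) = 8h(m) − 15h(m−1) = 8·(-5^m − 2·3^m) − 15·(-5^{m−1} − 2·3^{m−1}) = -(8·5 − 15)5^{m−1} − 2·(8·3 − 15)3^{m−1} = -25·5^{m−1} − 18·3^{m−1} = -5^{m+1} − 2·3^{m+1}.
So the formula holds for m+1, and by strong induction h(k) = -5^k − 2·3^k for all k ≥ 0.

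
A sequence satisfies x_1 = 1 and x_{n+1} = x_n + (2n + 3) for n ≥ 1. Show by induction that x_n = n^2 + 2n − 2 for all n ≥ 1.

Base case: x_1 = 1, and 1^2 + 2·1 − 2 = 1.
Assume x_m = m^2 + 2m − 2.
Then x_{m+1} = x_m + (2m + 3) = (m^2 + 2m − 2) + (2m + 3) = m^2 + 4m + 1,
and (m+1)^2 + 2·(m+1) − 2 = m^2 + 4m + 1.
This completes the inductive step, so x_n = n^2 + 2n − 2 for all n ≥ 1.

x_n = n^2 + 2n − 2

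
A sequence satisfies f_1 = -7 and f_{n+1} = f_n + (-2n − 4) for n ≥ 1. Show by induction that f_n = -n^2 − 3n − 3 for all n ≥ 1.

Base case: f_1 = -7, and -1^2 − 3·1 − 3 = -7.
Assume f_r = -r^2 − 3r − 3.
Then f_{r+1} = f_r + (-2r − 4) = (-r^2 − 3r − 3) + (-2r − 4) = -r^2 − 5r − 7,
and -(r+1)^2 − 3·(r+1) − 3 = -r^2 − 5r − 7.
Hence f_n = -n^2 − 3n − 3 for every n ≥ 1, by induction.

f_n = -n^2 − 3n − 3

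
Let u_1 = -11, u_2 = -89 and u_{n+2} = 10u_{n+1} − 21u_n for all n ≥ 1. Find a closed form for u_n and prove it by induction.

Claim: u_n = 3^n − 2·7^n.

Base cases: u_1 = -11 and 3^1 − 2·7^1 = -11; u_2 = -89 and 3^2 − 2·7^2 = -89.
Assume u_j = 3^j − 2·7^j for all 1 ≤ j ≤ r, where r ≥ 2.
Then u_{r+1} = 10u_r − 21u_{r−1} = 10·(3^r − 2·7^r) − 21·(3^{r−1} − 2·7^{r−1}) = (10·3 − 21)3^{r−1} − 2·(10·7 − 21)7^{r−1} = 9·3^{r−1} − 98·7^{r−1} = 3^{r+1} − 2·7^{r+1}.
By strong induction, u_n = 3^n − 2·7^n for all n ≥ 1.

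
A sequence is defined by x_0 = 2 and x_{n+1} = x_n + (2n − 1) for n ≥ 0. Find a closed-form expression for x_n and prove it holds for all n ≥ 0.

Claim: x_n = n^2 − 2n + 2.

Base case: x_0 = 2, and 0^2 − 2·0 + 2 = 2.
Assume x_r = r^2 − 2r + 2.
Then x_{r+1} = x_r + (2r − 1) = (r^2 − 2r + 2) + (2r − 1) = r^2 + 1,
and (r+1)^2 − 2·(r+1) + 2 = r^2 + 1.
By induction, x_n = n^2 − 2n + 2 for all n ≥ 0.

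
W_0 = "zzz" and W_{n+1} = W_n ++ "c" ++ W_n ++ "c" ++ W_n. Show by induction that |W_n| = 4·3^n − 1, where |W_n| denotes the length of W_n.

Base case: |W_0| = 3, and 4·3^0 − 1 = 3.
Assume |W_j| = 4·3^j − 1.
Then |W_{j+1}| = 3|W_j| + 2 = 3(4·3^j − 1) + 2 = 4·3^{j+1} − 3 + 2 = 4·3^{j+1} − 1.
This completes the inductive step, so |W_n| = 4·3^n − 1 for all n ≥ 0.

|W_n| = 4·3^n − 1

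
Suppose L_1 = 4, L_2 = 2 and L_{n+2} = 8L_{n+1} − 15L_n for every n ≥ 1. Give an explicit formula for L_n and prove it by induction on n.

Claim: L_n = 3·3^n − 5^n.

Base cases: L_1 = 4 and 3·3^1 − 5^1 = 4; L_2 = 2 and 3·3^2 − 5^2 = 2.
Assume L_j = 3·3^j − 5^j for all 1 ≤ j ≤ r, where r ≥ 2.
Then L_{r+1} = 8L_r − 15L_{r−1} = 8·(3·3^r − 5^r) − 15·(3·3^{r−1} − 5^{r−1}) = 3·(8·3 − 15)3^{r−1} − (8·5 − 15)5^{r−1} = 27·3^{r−1} − 25·5^{r−1} = 3·3^{r+1} − 5^{r+1}.
This completes the inductive step, so L_n = 3·3^n − 5^n for all n ≥ 1.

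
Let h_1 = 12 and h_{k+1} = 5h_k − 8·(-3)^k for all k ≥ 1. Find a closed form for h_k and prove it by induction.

Claim: h_k = 3·5^k + (-3)^k.

Base case: h_1 = 12, and 3·5^1 + (-3)^1 = 15 − 3 = 12.
Assume h_m = 3·5^m + (-3)^m for some m ≥ 1.
Then h_{m+1} = 5h_m − 8·(-3)^m = 5·(3·5^m + (-3)^m) − 8·(-3)^m = 3·5^{m+1} + 5·(-3)^m − 8·(-3)^m = 3·5^{m+1} − 3·(-3)^m = 3·5^{m+1} + (-3)^{m+1}.
So the formula holds for m+1, and by induction h_k = 3·5^k + (-3)^k for all k ≥ 1.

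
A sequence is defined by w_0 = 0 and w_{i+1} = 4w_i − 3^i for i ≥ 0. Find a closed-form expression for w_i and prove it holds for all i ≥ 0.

Claim: w_i = -4^i + 3^i.

Base case: w_0 = 0, and -4^0 + 3^0 = -1 + 1 = 0.
Assume w_m = -4^m + 3^m for some m ≥ 0.
Then w_{m+1} = 4w_m − 3^m = 4·(-4^m + 3^m) − 3^m = -4^{m+1} + 4·3^m − 3^m = -4^{m+1} + 3·3^m = -4^{m+1} + 3^{m+1}.
By induction, w_i = -4^i + 3^i for all i ≥ 0.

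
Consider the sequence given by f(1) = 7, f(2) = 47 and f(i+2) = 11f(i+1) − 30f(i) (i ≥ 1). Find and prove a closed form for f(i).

Claim: f(i) = 2·6^i − 5^i.

Base cases: f(1) = 7 and 2·6^1 − 5^1 = 7; f(2) = 47 and 2·6^2 − 5^2 = 47.
Assume f(t) = 2·6^t − 5^t for all 1 ≤ t ≤ j, where j ≥ 2.
Then f(j+1) = 11f(j) − 30f(j−1) = 11·(2·6^j − 5^j) − 30·(2·6^{j−1} − 5^{j−1}) = 2·(11·6 − 30)6^{j−1} − (11·5 − 30)5^{j−1} = 72·6^{j−1} − 25·5^{j−1} = 2·6^{j+1} − 5^{j+1}.
By strong induction, f(i) = 2·6^i − 5^i for all i ≥ 1.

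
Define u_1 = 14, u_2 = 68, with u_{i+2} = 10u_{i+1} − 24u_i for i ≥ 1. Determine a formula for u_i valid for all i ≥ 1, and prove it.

Claim: u_i = 6^i + 2·4^i.

Base cases: u_1 = 14 and 6^1 + 2·4^1 = 14; u_2 = 68 and 6^2 + 2·4^2 = 68.
Assume u_j = 6^j + 2·4^j for all 1 ≤ j ≤ k, where k ≥ 2.
Then u_{k+1} = 10u_k − 24u_{k−1} = 10·(6^k + 2·4^k) − 24·(6^{k−1} + 2·4^{k−1}) = (10·6 − 24)6^{k−1} + 2·(10·4 − 24)4^{k−1} = 36·6^{k−1} + 32·4^{k−1} = 6^{k+1} + 2·4^{k+1}.
This completes the inductive step, so u_i = 6^i + 2·4^i for all i ≥ 1.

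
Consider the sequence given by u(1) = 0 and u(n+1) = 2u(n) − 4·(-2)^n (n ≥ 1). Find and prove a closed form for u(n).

Claim: u(n) = 2^n + (-2)^n.

Base case: u(1) = 0, and 2^1 + (-2)^1 = 2 − 2 = 0.
Assume u(m) = 2^m + (-2)^m for some m ≥ 1.
Then u(m+1) = 2u(m) − 4·(-2)^m = 2·(2^m + (-2)^m) − 4·(-2)^m = 2^{m+1} + 2·(-2)^m − 4·(-2)^m = 2^{m+1} − 2·(-2)^m = 2^{m+1} + (-2)^{m+1}.
By induction, u(n) = 2^n + (-2)^n for all n ≥ 1.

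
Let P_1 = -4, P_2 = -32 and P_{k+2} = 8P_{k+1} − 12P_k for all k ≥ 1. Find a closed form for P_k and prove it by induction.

Claim: P_k = -6^k + 2^k.

Base cases: P_1 = -4 and -6^1 + 2^1 = -4; P_2 = -32 and -6^2 + 2^2 = -32.
Assume P_j = -6^j + 2^j for all 1 ≤ j ≤ r, where r ≥ 2.
Then P_{r+1} = 8P_r − 12P_{r−1} = 8·(-6^r + 2^r) − 12·(-6^{r−1} + 2^{r−1}) = -(8·6 − 12)6^{r−1} + (8·2 − 12)2^{r−1} = -36·6^{r−1} + 4·2^{r−1} = -6^{r+1} + 2^{r+1}.
So the formula holds for r+1, and by strong induction P_k = -6^k + 2^k for all k ≥ 1.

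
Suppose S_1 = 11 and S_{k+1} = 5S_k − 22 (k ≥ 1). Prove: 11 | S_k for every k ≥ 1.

Base case: S_1 = 11 = 11·1, so 11 | S_1.
Assume 11 | S_j, so S_j = 11t for some integer t.
Then S_{j+1} = 5S_j − 22 = 5·(11t) − 22 = 11(5t − 2), so 11 | S_{j+1}.
By induction, 11 | S_k for all k ≥ 1.

11 | S_k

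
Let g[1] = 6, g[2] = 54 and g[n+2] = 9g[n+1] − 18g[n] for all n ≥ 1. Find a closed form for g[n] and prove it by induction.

Claim: g[n] = 2·6^n − 2·3^n.

Base cases: g[1] = 6 and 2·6^1 − 2·3^1 = 6; g[2] = 54 and 2·6^2 − 2·3^2 = 54.
Assume g[j] = 2·6^j − 2·3^j for all 1 ≤ j ≤ k, where k ≥ 2.
Then g[k+1] = 9g[k] − 18g[k−1] = 9·(2·6^k − 2·3^k) − 18·(2·6^{k−1} − 2·3^{k−1}) = 2·(9·6 − 18)6^{k−1} − 2·(9·3 − 18)3^{k−1} = 72·6^{k−1} − 18·3^{k−1} = 2·6^{k+1} − 2·3^{k+1}.
By strong induction, g[n] = 2·6^n − 2·3^n for all n ≥ 1.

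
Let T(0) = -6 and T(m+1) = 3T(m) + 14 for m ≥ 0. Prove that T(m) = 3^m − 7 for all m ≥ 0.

Base case: T(0) = -6, and 3^0 − 7 = 1 − 7 = -6.
Assume T(r) = 3^r − 7 for some r ≥ 0.
Then T(r+1) = 3T(r) + 14 = 3·(3^r − 7) + 14 = 3^{r+1} − 21 + 14 = 3^{r+1} − 7.
By induction, T(m) = 3^m − 7 for all m ≥ 0.

T(m) = 3^m − 7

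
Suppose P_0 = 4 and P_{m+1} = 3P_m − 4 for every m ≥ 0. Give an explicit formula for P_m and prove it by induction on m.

Claim: P_m = 2·3^m + 2.

Base case: P_0 = 4, and 2·3^0 + 2 = 2 + 2 = 4.
Assume P_j = 2·3^j + 2 for some j ≥ 0.
Then P_{j+1} = 3P_j − 4 = 3·(2·3^j + 2) − 4 = 6·3^j + 6 − 4 = 2·3^{j+1} + 2.
By induction, P_m = 2·3^m + 2 for all m ≥ 0.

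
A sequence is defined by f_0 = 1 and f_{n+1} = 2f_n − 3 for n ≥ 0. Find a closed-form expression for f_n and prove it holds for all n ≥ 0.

Claim: f_n = -2^{n+1} + 3.

Base case: f_0 = 1, and -2^{0+1} + 3 = -2 + 3 = 1.
Assume f_m = -2^{m+1} + 3 for some m ≥ 0.
Then f_{m+1} = 2f_m − 3 = 2·(-2^{m+1} + 3) − 3 = -2^{m+2} + 6 − 3 = -2^{m+2} + 3.
Hence f_n = -2^{n+1} + 3 for every n ≥ 0, by induction.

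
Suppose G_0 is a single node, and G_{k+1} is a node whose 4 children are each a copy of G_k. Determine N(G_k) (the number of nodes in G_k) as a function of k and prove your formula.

Claim: N(G_k) = (4^{k+1} − 1)/3.

Base case: N(G_0) = 1, and (4^{0+1} − 1)/3 = 1.
Assume N(G_r) = (4^{r+1} − 1)/3.
Then N(G_{r+1}) = 1 + 4N(G_r) = 1 + 4·(4^{r+1} − 1)/3 = 1 + (4^{r+2} − 4)/3 = (3 + 4^{r+2} − 4)/3 = (4^{r+2} − 1)/3.
Hence N(G_k) = (4^{k+1} − 1)/3 for every k ≥ 0, by induction.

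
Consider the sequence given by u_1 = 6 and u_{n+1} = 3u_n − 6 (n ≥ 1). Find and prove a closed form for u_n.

Claim: u_n = 3^n + 3.

Base case: u_1 = 6, and 3^1 + 3 = 3 + 3 = 6.
Assume u_r = 3^r + 3 for some r ≥ 1.
Then u_{r+1} = 3u_r − 6 = 3·(3^r + 3) − 6 = 3^{r+1} + 9 − 6 = 3^{r+1} + 3.
So the formula holds for r+1, and by induction u_n = 3^n + 3 for all n ≥ 1.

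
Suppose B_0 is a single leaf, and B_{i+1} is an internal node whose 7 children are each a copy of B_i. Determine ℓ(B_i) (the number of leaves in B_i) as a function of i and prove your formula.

Claim: ℓ(B_i) = 7^i.

Base case: ℓ(B_0) = 1, and 7^0 = 1.
Assume ℓ(B_k) = 7^k.
Then ℓ(B_{k+1}) = 7·ℓ(B_k) = 7·7^k = 7^{k+1}.
So the formula holds for k+1, and by induction ℓ(B_i) = 7^i for all i ≥ 0.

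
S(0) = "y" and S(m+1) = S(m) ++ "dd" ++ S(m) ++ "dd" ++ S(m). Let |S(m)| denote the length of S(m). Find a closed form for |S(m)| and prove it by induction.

Claim: |S(m)| = 3^{m+1} − 2.

Base case: |S(0)| = 1, and 3^{0+1} − 2 = 1.
Assume |S(j)| = 3^{j+1} − 2.
Then |S(j+1)| = 3|S(j)| + 4 = 3(3^{j+1} − 2) + 4 = 3^{j+2} − 6 + 4 = 3^{j+2} − 2.
This completes the inductive step, so |S(m)| = 3^{m+1} − 2 for all m ≥ 0.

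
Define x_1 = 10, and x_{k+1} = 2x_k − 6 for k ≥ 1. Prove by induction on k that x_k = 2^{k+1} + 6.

Base case: x_1 = 10, and 2^{1+1} + 6 = 4 + 6 = 10.
Assume x_m = 2^{m+1} + 6 for some m ≥ 1.
Then x_{m+1} = 2x_m − 6 = 2·(2^{m+1} + 6) − 6 = 2^{m+2} + 12 − 6 = 2^{m+2} + 6.
By induction, x_k = 2^{k+1} + 6 for all k ≥ 1.

x_k = 2^{k+1} + 6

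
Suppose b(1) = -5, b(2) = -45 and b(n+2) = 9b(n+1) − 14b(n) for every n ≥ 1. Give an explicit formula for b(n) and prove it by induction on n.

Claim: b(n) = 2^n − 7^n.

Base cases: b(1) = -5 and 2^1 − 7^1 = -5; b(2) = -45 and 2^2 − 7^2 = -45.
Assume b(j) = 2^j − 7^j for all 1 ≤ j ≤ k, where k ≥ 2.
Then b(k+1) = 9b(k) − 14b(k−1) = 9·(2^k − 7^k) − 14·(2^{k−1} − 7^{k−1}) = (9·2 − 14)2^{k−1} − (9·7 − 14)7^{k−1} = 4·2^{k−1} − 49·7^{k−1} = 2^{k+1} − 7^{k+1}.
By strong induction, b(n) = 2^n − 7^n for all n ≥ 1.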